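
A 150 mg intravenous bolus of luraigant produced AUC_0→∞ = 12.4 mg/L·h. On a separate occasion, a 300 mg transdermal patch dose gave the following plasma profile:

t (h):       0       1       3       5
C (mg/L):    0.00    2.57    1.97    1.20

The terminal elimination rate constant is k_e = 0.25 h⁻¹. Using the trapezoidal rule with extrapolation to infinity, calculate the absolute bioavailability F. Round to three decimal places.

F = 0.556

Trapezoidal AUC_0→5 (transdermal patch):
  [0→1]: (0.00+2.57)/2 × 1 = 1.285
  [1→3]: (2.57+1.97)/2 × 2 = 4.54
  [3→5]: (1.97+1.20)/2 × 2 = 3.17
  Sum = 8.995 mg/L·h
Tail: C_last/k_e = 1.20/0.25 = 4.800
AUC_0→∞ (transdermal patch) = 8.995 + 4.800 = 13.795 mg/L·h
F = (AUC_ev/D_ev)/(AUC_iv/D_iv) = (13.795/300)/(12.4/150) = 0.0459833/0.0826667 = 0.5562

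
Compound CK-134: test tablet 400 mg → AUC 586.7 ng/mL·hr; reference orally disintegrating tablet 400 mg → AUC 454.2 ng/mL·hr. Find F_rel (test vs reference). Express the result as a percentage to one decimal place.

F_rel = (AUC_test/D_test) / (AUC_ref/D_ref)
      = (586.7/400) / (454.2/400)
      = 1.46675 / 1.1355 = 1.2917 = 129.17%

F_rel = 129.2%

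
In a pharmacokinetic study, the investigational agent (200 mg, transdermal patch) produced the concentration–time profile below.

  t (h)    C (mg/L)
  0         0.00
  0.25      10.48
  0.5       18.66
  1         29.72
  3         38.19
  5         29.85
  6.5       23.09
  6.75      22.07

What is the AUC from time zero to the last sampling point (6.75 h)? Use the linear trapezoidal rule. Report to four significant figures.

AUC = 198.3 mg/L·h

Trapezoidal AUC_0→6.75:
  [0→0.25]: (0.00+10.48)/2 × 0.25 = 1.31
  [0.25→0.5]: (10.48+18.66)/2 × 0.25 = 3.6425
  [0.5→1]: (18.66+29.72)/2 × 0.5 = 12.095
  [1→3]: (29.72+38.19)/2 × 2 = 67.91
  [3→5]: (38.19+29.85)/2 × 2 = 68.04
  [5→6.5]: (29.85+23.09)/2 × 1.5 = 39.705
  [6.5→6.75]: (23.09+22.07)/2 × 0.25 = 5.645
  Sum = 198.3475 mg/L·h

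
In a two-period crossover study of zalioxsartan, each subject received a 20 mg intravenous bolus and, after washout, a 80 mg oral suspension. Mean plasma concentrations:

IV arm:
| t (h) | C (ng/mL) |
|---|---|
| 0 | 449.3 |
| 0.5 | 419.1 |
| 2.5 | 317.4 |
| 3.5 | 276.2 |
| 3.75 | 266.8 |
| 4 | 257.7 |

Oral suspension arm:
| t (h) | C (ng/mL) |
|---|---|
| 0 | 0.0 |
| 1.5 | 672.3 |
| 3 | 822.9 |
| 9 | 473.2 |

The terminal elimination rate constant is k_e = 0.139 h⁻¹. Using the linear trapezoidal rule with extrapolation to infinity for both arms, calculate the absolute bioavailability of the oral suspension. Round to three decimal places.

Trapezoidal AUC_0→4 (IV):
  [0→0.5]: (449.3+419.1)/2 × 0.5 = 217.1
  [0.5→2.5]: (419.1+317.4)/2 × 2 = 736.5
  [2.5→3.5]: (317.4+276.2)/2 × 1 = 296.8
  [3.5→3.75]: (276.2+266.8)/2 × 0.25 = 67.875
  [3.75→4]: (266.8+257.7)/2 × 0.25 = 65.5625
  Sum = 1383.8375 ng/mL·h
IV tail: 257.7/0.139 = 1853.957; AUC_iv,0→∞ = 1383.8375 + 1853.957 = 3237.7945 ng/mL·h
Trapezoidal AUC_0→9 (oral suspension):
  [0→1.5]: (0.0+672.3)/2 × 1.5 = 504.225
  [1.5→3]: (672.3+822.9)/2 × 1.5 = 1121.4
  [3→9]: (822.9+473.2)/2 × 6 = 3888.3
  Sum = 5513.925 ng/mL·h
oral suspension tail: 473.2/0.139 = 3404.317; AUC_ev,0→∞ = 5513.925 + 3404.317 = 8918.242 ng/mL·h
F = (AUC_ev/D_ev)/(AUC_iv/D_iv) = (8918.242/80)/(3237.7945/20) = 111.478/161.89 = 0.6886

F = 0.689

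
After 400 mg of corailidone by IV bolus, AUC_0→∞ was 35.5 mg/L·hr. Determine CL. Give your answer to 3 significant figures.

CL = Dose_iv / AUC_0→∞
   = 400 / 35.5 = 11.2676 L/hr

CL = 11.3 L/hr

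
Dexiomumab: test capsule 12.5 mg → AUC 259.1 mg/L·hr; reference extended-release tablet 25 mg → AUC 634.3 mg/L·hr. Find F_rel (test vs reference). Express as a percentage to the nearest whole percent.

F_rel = 82%

F_rel = (AUC_test/D_test) / (AUC_ref/D_ref)
      = (259.1/12.5) / (634.3/25)
      = 20.728 / 25.372 = 0.8170 = 81.70%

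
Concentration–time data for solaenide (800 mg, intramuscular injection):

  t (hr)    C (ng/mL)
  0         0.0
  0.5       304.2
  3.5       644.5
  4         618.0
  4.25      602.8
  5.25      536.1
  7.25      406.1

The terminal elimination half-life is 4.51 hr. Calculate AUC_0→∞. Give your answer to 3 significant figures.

AUC = 6120 ng/mL·hr

Trapezoidal AUC_0→7.25:
  [0→0.5]: (0.0+304.2)/2 × 0.5 = 76.05
  [0.5→3.5]: (304.2+644.5)/2 × 3 = 1423.05
  [3.5→4]: (644.5+618.0)/2 × 0.5 = 315.625
  [4→4.25]: (618.0+602.8)/2 × 0.25 = 152.6
  [4.25→5.25]: (602.8+536.1)/2 × 1 = 569.45
  [5.25→7.25]: (536.1+406.1)/2 × 2 = 942.2
  Sum = 3478.975 ng/mL·hr
k_e = ln2 / t½ = 0.693147 / 4.51 = 0.1537 hr^-1
Extrapolated tail: C_last / k_e = 406.1 / 0.1537 = 2642.160
AUC_0→∞ = 3478.975 + 2642.160 = 6121.135 ng/mL·hr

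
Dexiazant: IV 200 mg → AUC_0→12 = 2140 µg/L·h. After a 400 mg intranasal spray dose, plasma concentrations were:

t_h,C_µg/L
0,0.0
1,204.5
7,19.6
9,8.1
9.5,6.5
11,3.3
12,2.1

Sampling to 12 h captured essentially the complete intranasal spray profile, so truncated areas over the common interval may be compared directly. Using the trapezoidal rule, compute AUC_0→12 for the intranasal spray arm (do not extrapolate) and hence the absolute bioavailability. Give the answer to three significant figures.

F = 0.191

Trapezoidal AUC_0→12 (intranasal spray):
  [0→1]: (0.0+204.5)/2 × 1 = 102.25
  [1→7]: (204.5+19.6)/2 × 6 = 672.3
  [7→9]: (19.6+8.1)/2 × 2 = 27.7
  [9→9.5]: (8.1+6.5)/2 × 0.5 = 3.65
  [9.5→11]: (6.5+3.3)/2 × 1.5 = 7.35
  [11→12]: (3.3+2.1)/2 × 1 = 2.7
  Sum = 815.95 µg/L·h
F = (AUC_ev/D_ev)/(AUC_iv/D_iv) = (815.95/400)/(2140/200) = 2.039875/10.7 = 0.1906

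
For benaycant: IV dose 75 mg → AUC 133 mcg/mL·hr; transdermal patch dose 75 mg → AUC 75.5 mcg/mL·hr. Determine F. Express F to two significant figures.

F = 0.57

F = (AUC_ev / D_ev) / (AUC_iv / D_iv)
  = (75.5/75) / (133/75)
  = 1.00667 / 1.77333 = 0.5677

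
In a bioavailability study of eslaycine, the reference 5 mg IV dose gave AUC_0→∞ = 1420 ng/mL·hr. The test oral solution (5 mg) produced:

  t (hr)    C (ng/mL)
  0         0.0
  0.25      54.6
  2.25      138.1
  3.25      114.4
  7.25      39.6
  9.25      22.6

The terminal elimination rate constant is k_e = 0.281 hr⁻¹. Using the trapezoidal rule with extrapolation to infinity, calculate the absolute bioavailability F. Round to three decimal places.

Trapezoidal AUC_0→9.25 (oral solution):
  [0→0.25]: (0.0+54.6)/2 × 0.25 = 6.825
  [0.25→2.25]: (54.6+138.1)/2 × 2 = 192.7
  [2.25→3.25]: (138.1+114.4)/2 × 1 = 126.25
  [3.25→7.25]: (114.4+39.6)/2 × 4 = 308.0
  [7.25→9.25]: (39.6+22.6)/2 × 2 = 62.2
  Sum = 695.975 ng/mL·hr
Tail: C_last/k_e = 22.6/0.281 = 80.427
AUC_0→∞ (oral solution) = 695.975 + 80.427 = 776.402 ng/mL·hr
F = (AUC_ev/D_ev)/(AUC_iv/D_iv) = (776.402/5)/(1420/5) = 155.2804/284 = 0.5468

F = 0.547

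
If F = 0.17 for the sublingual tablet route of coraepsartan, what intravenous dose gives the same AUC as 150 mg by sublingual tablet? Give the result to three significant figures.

Systemic exposure from an extravascular dose = F × D_ev, so the equivalent IV dose is F × D_ev.
D_iv = F × D_ev = 0.17 × 150 = 25.5 mg

D_iv = 25.5 mg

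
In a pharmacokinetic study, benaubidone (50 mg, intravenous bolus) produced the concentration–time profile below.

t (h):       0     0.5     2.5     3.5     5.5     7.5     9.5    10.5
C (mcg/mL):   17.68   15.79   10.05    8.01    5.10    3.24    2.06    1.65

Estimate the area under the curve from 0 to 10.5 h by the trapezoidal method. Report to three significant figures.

Trapezoidal AUC_0→10.5:
  [0→0.5]: (17.68+15.79)/2 × 0.5 = 8.3675
  [0.5→2.5]: (15.79+10.05)/2 × 2 = 25.84
  [2.5→3.5]: (10.05+8.01)/2 × 1 = 9.03
  [3.5→5.5]: (8.01+5.10)/2 × 2 = 13.11
  [5.5→7.5]: (5.10+3.24)/2 × 2 = 8.34
  [7.5→9.5]: (3.24+2.06)/2 × 2 = 5.3
  [9.5→10.5]: (2.06+1.65)/2 × 1 = 1.855
  Sum = 71.8425 mcg/mL·h

AUC = 71.8 mcg/mL·h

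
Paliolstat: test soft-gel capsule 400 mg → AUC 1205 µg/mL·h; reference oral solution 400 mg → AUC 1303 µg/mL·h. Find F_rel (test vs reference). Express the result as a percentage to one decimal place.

F_rel = 92.5%

F_rel = (AUC_test/D_test) / (AUC_ref/D_ref)
      = (1205/400) / (1303/400)
      = 3.0125 / 3.2575 = 0.9248 = 92.48%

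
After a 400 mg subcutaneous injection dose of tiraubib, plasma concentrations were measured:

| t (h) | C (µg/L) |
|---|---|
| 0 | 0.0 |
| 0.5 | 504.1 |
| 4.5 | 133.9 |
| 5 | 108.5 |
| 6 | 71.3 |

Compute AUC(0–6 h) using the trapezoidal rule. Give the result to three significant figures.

Trapezoidal AUC_0→6:
  [0→0.5]: (0.0+504.1)/2 × 0.5 = 126.025
  [0.5→4.5]: (504.1+133.9)/2 × 4 = 1276.0
  [4.5→5]: (133.9+108.5)/2 × 0.5 = 60.6
  [5→6]: (108.5+71.3)/2 × 1 = 89.9
  Sum = 1552.525 µg/L·h

AUC = 1550 µg/L·h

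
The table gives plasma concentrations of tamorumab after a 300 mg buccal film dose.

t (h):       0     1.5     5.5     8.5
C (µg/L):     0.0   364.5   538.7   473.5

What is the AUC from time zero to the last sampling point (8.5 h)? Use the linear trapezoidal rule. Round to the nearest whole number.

AUC = 3598 µg/L·h

Trapezoidal AUC_0→8.5:
  [0→1.5]: (0.0+364.5)/2 × 1.5 = 273.375
  [1.5→5.5]: (364.5+538.7)/2 × 4 = 1806.4
  [5.5→8.5]: (538.7+473.5)/2 × 3 = 1518.3
  Sum = 3598.075 µg/L·h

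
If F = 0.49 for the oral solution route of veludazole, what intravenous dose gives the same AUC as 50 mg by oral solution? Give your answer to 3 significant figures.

Systemic exposure from an extravascular dose = F × D_ev, so the equivalent IV dose is F × D_ev.
D_iv = F × D_ev = 0.49 × 50 = 24.5 mg

D_iv = 24.5 mg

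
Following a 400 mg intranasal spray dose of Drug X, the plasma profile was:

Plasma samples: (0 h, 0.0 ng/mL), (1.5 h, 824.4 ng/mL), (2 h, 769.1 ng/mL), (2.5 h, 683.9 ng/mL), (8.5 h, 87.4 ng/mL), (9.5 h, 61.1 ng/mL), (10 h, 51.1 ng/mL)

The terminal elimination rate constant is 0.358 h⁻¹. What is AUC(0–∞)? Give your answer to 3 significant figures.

AUC = 3940 ng/mL·h

Trapezoidal AUC_0→10:
  [0→1.5]: (0.0+824.4)/2 × 1.5 = 618.3
  [1.5→2]: (824.4+769.1)/2 × 0.5 = 398.375
  [2→2.5]: (769.1+683.9)/2 × 0.5 = 363.25
  [2.5→8.5]: (683.9+87.4)/2 × 6 = 2313.9
  [8.5→9.5]: (87.4+61.1)/2 × 1 = 74.25
  [9.5→10]: (61.1+51.1)/2 × 0.5 = 28.05
  Sum = 3796.125 ng/mL·h
Extrapolated tail: C_last / k_e = 51.1 / 0.358 = 142.737
AUC_0→∞ = 3796.125 + 142.737 = 3938.862 ng/mL·h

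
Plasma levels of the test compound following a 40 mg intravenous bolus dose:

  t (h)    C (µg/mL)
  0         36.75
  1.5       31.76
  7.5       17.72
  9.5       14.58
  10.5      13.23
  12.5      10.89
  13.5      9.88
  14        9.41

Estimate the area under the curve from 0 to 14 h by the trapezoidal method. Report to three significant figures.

AUC = 285 µg/mL·h

Trapezoidal AUC_0→14:
  [0→1.5]: (36.75+31.76)/2 × 1.5 = 51.3825
  [1.5→7.5]: (31.76+17.72)/2 × 6 = 148.44
  [7.5→9.5]: (17.72+14.58)/2 × 2 = 32.3
  [9.5→10.5]: (14.58+13.23)/2 × 1 = 13.905
  [10.5→12.5]: (13.23+10.89)/2 × 2 = 24.12
  [12.5→13.5]: (10.89+9.88)/2 × 1 = 10.385
  [13.5→14]: (9.88+9.41)/2 × 0.5 = 4.8225
  Sum = 285.355 µg/mL·h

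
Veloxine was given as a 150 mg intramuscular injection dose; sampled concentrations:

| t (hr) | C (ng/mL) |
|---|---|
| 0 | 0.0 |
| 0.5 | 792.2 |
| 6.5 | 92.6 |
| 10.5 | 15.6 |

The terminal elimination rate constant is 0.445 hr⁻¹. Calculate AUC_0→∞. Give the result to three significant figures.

Trapezoidal AUC_0→10.5:
  [0→0.5]: (0.0+792.2)/2 × 0.5 = 198.05
  [0.5→6.5]: (792.2+92.6)/2 × 6 = 2654.4
  [6.5→10.5]: (92.6+15.6)/2 × 4 = 216.4
  Sum = 3068.85 ng/mL·hr
Extrapolated tail: C_last / k_e = 15.6 / 0.445 = 35.056
AUC_0→∞ = 3068.85 + 35.056 = 3103.906 ng/mL·hr

AUC = 3100 ng/mL·hr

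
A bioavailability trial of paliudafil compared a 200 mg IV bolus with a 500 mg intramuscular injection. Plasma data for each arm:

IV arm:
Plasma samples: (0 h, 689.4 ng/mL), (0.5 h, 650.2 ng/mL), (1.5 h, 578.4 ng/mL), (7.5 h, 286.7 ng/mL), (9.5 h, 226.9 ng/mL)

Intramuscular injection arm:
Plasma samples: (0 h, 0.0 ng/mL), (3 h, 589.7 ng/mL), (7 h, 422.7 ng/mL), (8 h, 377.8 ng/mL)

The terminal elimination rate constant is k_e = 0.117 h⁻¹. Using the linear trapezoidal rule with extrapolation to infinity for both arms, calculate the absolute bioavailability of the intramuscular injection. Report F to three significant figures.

Trapezoidal AUC_0→9.5 (IV):
  [0→0.5]: (689.4+650.2)/2 × 0.5 = 334.9
  [0.5→1.5]: (650.2+578.4)/2 × 1 = 614.3
  [1.5→7.5]: (578.4+286.7)/2 × 6 = 2595.3
  [7.5→9.5]: (286.7+226.9)/2 × 2 = 513.6
  Sum = 4058.1 ng/mL·h
IV tail: 226.9/0.117 = 1939.316; AUC_iv,0→∞ = 4058.1 + 1939.316 = 5997.416 ng/mL·h
Trapezoidal AUC_0→8 (intramuscular injection):
  [0→3]: (0.0+589.7)/2 × 3 = 884.55
  [3→7]: (589.7+422.7)/2 × 4 = 2024.8
  [7→8]: (422.7+377.8)/2 × 1 = 400.25
  Sum = 3309.6 ng/mL·h
intramuscular injection tail: 377.8/0.117 = 3229.060; AUC_ev,0→∞ = 3309.6 + 3229.060 = 6538.66 ng/mL·h
F = (AUC_ev/D_ev)/(AUC_iv/D_iv) = (6538.66/500)/(5997.416/200) = 13.07732/29.98708 = 0.4361

F = 0.436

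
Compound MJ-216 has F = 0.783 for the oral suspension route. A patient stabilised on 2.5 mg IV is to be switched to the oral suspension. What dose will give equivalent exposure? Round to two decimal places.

D_oral = 3.19 mg

For equal systemic exposure: F × D_ev = D_iv
D_ev = D_iv / F = 2.5 / 0.783 = 3.19285 mg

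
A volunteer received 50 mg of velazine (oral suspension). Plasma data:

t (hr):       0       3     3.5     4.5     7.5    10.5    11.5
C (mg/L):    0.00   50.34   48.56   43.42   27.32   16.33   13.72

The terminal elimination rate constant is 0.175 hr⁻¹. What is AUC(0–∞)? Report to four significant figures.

AUC = 411.2 mg/L·hr

Trapezoidal AUC_0→11.5:
  [0→3]: (0.00+50.34)/2 × 3 = 75.51
  [3→3.5]: (50.34+48.56)/2 × 0.5 = 24.725
  [3.5→4.5]: (48.56+43.42)/2 × 1 = 45.99
  [4.5→7.5]: (43.42+27.32)/2 × 3 = 106.11
  [7.5→10.5]: (27.32+16.33)/2 × 3 = 65.475
  [10.5→11.5]: (16.33+13.72)/2 × 1 = 15.025
  Sum = 332.835 mg/L·hr
Extrapolated tail: C_last / k_e = 13.72 / 0.175 = 78.400
AUC_0→∞ = 332.835 + 78.400 = 411.235 mg/L·hr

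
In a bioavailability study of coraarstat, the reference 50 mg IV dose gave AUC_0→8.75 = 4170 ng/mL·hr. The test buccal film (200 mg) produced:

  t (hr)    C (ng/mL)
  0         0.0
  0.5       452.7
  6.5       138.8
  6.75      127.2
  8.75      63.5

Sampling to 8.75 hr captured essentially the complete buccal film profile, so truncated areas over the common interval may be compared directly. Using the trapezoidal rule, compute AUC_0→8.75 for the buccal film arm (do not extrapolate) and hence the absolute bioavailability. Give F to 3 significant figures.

F = 0.127

Trapezoidal AUC_0→8.75 (buccal film):
  [0→0.5]: (0.0+452.7)/2 × 0.5 = 113.175
  [0.5→6.5]: (452.7+138.8)/2 × 6 = 1774.5
  [6.5→6.75]: (138.8+127.2)/2 × 0.25 = 33.25
  [6.75→8.75]: (127.2+63.5)/2 × 2 = 190.7
  Sum = 2111.625 ng/mL·hr
F = (AUC_ev/D_ev)/(AUC_iv/D_iv) = (2111.625/200)/(4170/50) = 10.558125/83.4 = 0.1266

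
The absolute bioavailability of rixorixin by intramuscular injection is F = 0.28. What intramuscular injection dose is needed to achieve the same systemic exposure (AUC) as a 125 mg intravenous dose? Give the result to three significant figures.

For equal systemic exposure: F × D_ev = D_iv
D_ev = D_iv / F = 125 / 0.28 = 446.429 mg

D_intramuscular = 446 mg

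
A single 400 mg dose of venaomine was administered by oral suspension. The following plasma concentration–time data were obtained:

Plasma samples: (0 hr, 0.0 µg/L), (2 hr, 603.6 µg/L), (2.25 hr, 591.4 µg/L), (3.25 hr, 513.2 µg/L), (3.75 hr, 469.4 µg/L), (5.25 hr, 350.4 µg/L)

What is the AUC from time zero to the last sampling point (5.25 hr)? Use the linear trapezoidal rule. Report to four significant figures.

AUC = 2166 µg/L·hr

Trapezoidal AUC_0→5.25:
  [0→2]: (0.0+603.6)/2 × 2 = 603.6
  [2→2.25]: (603.6+591.4)/2 × 0.25 = 149.375
  [2.25→3.25]: (591.4+513.2)/2 × 1 = 552.3
  [3.25→3.75]: (513.2+469.4)/2 × 0.5 = 245.65
  [3.75→5.25]: (469.4+350.4)/2 × 1.5 = 614.85
  Sum = 2165.775 µg/L·hr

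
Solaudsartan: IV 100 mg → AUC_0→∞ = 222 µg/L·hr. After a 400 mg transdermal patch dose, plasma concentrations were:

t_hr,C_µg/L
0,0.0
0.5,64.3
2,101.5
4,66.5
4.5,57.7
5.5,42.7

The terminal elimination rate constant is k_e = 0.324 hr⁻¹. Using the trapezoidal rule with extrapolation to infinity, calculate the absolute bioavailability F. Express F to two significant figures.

F = 0.59

Trapezoidal AUC_0→5.5 (transdermal patch):
  [0→0.5]: (0.0+64.3)/2 × 0.5 = 16.075
  [0.5→2]: (64.3+101.5)/2 × 1.5 = 124.35
  [2→4]: (101.5+66.5)/2 × 2 = 168.0
  [4→4.5]: (66.5+57.7)/2 × 0.5 = 31.05
  [4.5→5.5]: (57.7+42.7)/2 × 1 = 50.2
  Sum = 389.675 µg/L·hr
Tail: C_last/k_e = 42.7/0.324 = 131.790
AUC_0→∞ (transdermal patch) = 389.675 + 131.790 = 521.465 µg/L·hr
F = (AUC_ev/D_ev)/(AUC_iv/D_iv) = (521.465/400)/(222/100) = 1.3036625/2.22 = 0.5872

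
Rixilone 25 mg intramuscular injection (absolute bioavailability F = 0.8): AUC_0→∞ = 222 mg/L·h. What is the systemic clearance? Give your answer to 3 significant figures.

CL = 0.0901 L/h

CL = F × Dose / AUC_0→∞
   = 0.8 × 25 / 222 = 0.0900901 L/h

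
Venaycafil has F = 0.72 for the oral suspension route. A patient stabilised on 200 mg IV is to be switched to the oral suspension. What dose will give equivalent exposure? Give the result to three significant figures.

D_oral = 278 mg

For equal systemic exposure: F × D_ev = D_iv
D_ev = D_iv / F = 200 / 0.72 = 277.778 mg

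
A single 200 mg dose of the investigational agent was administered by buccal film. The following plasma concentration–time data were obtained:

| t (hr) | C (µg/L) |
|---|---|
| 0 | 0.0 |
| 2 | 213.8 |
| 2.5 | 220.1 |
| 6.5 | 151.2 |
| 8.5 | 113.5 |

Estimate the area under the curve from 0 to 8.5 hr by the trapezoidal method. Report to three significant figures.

AUC = 1330 µg/L·hr

Trapezoidal AUC_0→8.5:
  [0→2]: (0.0+213.8)/2 × 2 = 213.8
  [2→2.5]: (213.8+220.1)/2 × 0.5 = 108.475
  [2.5→6.5]: (220.1+151.2)/2 × 4 = 742.6
  [6.5→8.5]: (151.2+113.5)/2 × 2 = 264.7
  Sum = 1329.575 µg/L·hr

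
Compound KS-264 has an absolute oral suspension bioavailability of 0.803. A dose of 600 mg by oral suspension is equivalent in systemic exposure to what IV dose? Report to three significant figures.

D_iv = 482 mg

Systemic exposure from an extravascular dose = F × D_ev, so the equivalent IV dose is F × D_ev.
D_iv = F × D_ev = 0.803 × 600 = 481.8 mg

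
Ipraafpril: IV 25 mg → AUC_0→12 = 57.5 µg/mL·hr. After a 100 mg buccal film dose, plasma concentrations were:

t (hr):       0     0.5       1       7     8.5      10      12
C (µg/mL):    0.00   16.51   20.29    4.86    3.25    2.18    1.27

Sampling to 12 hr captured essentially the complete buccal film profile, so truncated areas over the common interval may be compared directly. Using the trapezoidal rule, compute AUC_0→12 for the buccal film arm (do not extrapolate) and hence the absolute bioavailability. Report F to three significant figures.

Trapezoidal AUC_0→12 (buccal film):
  [0→0.5]: (0.00+16.51)/2 × 0.5 = 4.1275
  [0.5→1]: (16.51+20.29)/2 × 0.5 = 9.2
  [1→7]: (20.29+4.86)/2 × 6 = 75.45
  [7→8.5]: (4.86+3.25)/2 × 1.5 = 6.0825
  [8.5→10]: (3.25+2.18)/2 × 1.5 = 4.0725
  [10→12]: (2.18+1.27)/2 × 2 = 3.45
  Sum = 102.3825 µg/mL·hr
F = (AUC_ev/D_ev)/(AUC_iv/D_iv) = (102.3825/100)/(57.5/25) = 1.023825/2.3 = 0.4451

F = 0.445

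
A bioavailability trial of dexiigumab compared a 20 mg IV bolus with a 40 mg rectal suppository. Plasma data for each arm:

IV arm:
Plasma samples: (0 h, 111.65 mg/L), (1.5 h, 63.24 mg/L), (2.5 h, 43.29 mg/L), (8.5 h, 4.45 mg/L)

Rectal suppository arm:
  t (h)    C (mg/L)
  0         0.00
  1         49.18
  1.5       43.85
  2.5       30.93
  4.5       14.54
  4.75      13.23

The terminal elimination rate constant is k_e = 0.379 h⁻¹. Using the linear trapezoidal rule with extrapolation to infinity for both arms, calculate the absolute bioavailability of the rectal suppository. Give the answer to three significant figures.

Trapezoidal AUC_0→8.5 (IV):
  [0→1.5]: (111.65+63.24)/2 × 1.5 = 131.1675
  [1.5→2.5]: (63.24+43.29)/2 × 1 = 53.265
  [2.5→8.5]: (43.29+4.45)/2 × 6 = 143.22
  Sum = 327.6525 mg/L·h
IV tail: 4.45/0.379 = 11.741; AUC_iv,0→∞ = 327.6525 + 11.741 = 339.3935 mg/L·h
Trapezoidal AUC_0→4.75 (rectal suppository):
  [0→1]: (0.00+49.18)/2 × 1 = 24.59
  [1→1.5]: (49.18+43.85)/2 × 0.5 = 23.2575
  [1.5→2.5]: (43.85+30.93)/2 × 1 = 37.39
  [2.5→4.5]: (30.93+14.54)/2 × 2 = 45.47
  [4.5→4.75]: (14.54+13.23)/2 × 0.25 = 3.47125
  Sum = 134.17875 mg/L·h
rectal suppository tail: 13.23/0.379 = 34.908; AUC_ev,0→∞ = 134.17875 + 34.908 = 169.08675 mg/L·h
F = (AUC_ev/D_ev)/(AUC_iv/D_iv) = (169.08675/40)/(339.3935/20) = 4.22717/16.969675 = 0.2491

F = 0.249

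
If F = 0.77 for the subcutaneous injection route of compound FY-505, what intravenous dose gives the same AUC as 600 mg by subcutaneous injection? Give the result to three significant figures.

Systemic exposure from an extravascular dose = F × D_ev, so the equivalent IV dose is F × D_ev.
D_iv = F × D_ev = 0.77 × 600 = 462 mg

D_iv = 462 mg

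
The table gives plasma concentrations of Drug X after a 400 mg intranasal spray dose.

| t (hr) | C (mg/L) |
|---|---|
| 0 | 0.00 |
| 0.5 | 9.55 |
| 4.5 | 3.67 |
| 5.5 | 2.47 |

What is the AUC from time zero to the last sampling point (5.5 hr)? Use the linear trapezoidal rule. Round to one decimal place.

AUC = 31.9 mg/L·hr

Trapezoidal AUC_0→5.5:
  [0→0.5]: (0.00+9.55)/2 × 0.5 = 2.3875
  [0.5→4.5]: (9.55+3.67)/2 × 4 = 26.44
  [4.5→5.5]: (3.67+2.47)/2 × 1 = 3.07
  Sum = 31.8975 mg/L·hr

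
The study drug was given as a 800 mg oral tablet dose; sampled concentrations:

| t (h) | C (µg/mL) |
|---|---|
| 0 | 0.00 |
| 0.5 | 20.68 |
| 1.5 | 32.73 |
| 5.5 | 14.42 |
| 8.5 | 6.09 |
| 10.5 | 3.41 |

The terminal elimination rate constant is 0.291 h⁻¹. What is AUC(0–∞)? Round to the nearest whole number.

Trapezoidal AUC_0→10.5:
  [0→0.5]: (0.00+20.68)/2 × 0.5 = 5.17
  [0.5→1.5]: (20.68+32.73)/2 × 1 = 26.705
  [1.5→5.5]: (32.73+14.42)/2 × 4 = 94.3
  [5.5→8.5]: (14.42+6.09)/2 × 3 = 30.765
  [8.5→10.5]: (6.09+3.41)/2 × 2 = 9.5
  Sum = 166.44 µg/mL·h
Extrapolated tail: C_last / k_e = 3.41 / 0.291 = 11.718
AUC_0→∞ = 166.44 + 11.718 = 178.158 µg/mL·h

AUC = 178 µg/mL·h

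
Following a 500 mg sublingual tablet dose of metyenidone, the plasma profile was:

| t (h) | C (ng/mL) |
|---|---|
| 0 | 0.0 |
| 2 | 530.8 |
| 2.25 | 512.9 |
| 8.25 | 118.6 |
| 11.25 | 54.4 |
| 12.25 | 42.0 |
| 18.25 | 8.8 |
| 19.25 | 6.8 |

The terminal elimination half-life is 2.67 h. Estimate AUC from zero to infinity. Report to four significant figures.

AUC = 3050 ng/mL·h

Trapezoidal AUC_0→19.25:
  [0→2]: (0.0+530.8)/2 × 2 = 530.8
  [2→2.25]: (530.8+512.9)/2 × 0.25 = 130.4625
  [2.25→8.25]: (512.9+118.6)/2 × 6 = 1894.5
  [8.25→11.25]: (118.6+54.4)/2 × 3 = 259.5
  [11.25→12.25]: (54.4+42.0)/2 × 1 = 48.2
  [12.25→18.25]: (42.0+8.8)/2 × 6 = 152.4
  [18.25→19.25]: (8.8+6.8)/2 × 1 = 7.8
  Sum = 3023.6625 ng/mL·h
k_e = ln2 / t½ = 0.693147 / 2.67 = 0.2596 h^-1
Extrapolated tail: C_last / k_e = 6.8 / 0.2596 = 26.194
AUC_0→∞ = 3023.6625 + 26.194 = 3049.8565 ng/mL·h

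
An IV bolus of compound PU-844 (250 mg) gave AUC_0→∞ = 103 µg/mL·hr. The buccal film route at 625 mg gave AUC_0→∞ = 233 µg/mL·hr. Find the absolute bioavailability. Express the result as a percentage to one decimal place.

F = (AUC_ev / D_ev) / (AUC_iv / D_iv)
  = (233/625) / (103/250)
  = 0.3728 / 0.412 = 0.9049
  = 90.49%

F = 90.5%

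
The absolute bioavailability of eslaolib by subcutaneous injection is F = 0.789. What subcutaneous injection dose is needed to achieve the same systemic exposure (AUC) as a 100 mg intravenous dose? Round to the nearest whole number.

D_subcutaneous = 127 mg

For equal systemic exposure: F × D_ev = D_iv
D_ev = D_iv / F = 100 / 0.789 = 126.743 mg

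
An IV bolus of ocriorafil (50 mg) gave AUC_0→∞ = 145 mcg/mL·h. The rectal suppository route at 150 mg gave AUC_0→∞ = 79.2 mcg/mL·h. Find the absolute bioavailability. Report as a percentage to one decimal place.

F = 18.2%

F = (AUC_ev / D_ev) / (AUC_iv / D_iv)
  = (79.2/150) / (145/50)
  = 0.528 / 2.9 = 0.1821
  = 18.21%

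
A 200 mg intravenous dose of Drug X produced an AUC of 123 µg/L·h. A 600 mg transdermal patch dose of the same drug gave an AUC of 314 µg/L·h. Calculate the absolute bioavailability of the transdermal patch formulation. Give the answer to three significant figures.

F = 0.851

F = (AUC_ev / D_ev) / (AUC_iv / D_iv)
  = (314/600) / (123/200)
  = 0.523333 / 0.615 = 0.8509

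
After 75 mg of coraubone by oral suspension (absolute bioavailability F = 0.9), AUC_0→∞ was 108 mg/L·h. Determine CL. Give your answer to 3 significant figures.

CL = 0.625 L/h

CL = F × Dose / AUC_0→∞
   = 0.9 × 75 / 108 = 0.625 L/h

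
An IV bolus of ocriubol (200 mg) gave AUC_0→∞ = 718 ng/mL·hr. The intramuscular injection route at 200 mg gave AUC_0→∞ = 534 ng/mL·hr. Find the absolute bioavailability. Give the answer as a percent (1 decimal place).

F = (AUC_ev / D_ev) / (AUC_iv / D_iv)
  = (534/200) / (718/200)
  = 2.67 / 3.59 = 0.7437
  = 74.37%

F = 74.4%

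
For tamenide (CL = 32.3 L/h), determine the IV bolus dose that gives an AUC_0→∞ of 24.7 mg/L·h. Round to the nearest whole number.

Dose = 798 mg

Dose_iv = CL × AUC_0→∞
     = 32.3 × 24.7 = 797.81 mg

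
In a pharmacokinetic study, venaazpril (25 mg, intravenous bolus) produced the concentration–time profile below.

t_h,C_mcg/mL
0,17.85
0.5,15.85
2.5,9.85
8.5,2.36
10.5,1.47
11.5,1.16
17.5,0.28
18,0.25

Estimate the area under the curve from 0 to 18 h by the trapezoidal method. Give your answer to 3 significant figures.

AUC = 80.4 mcg/mL·h

Trapezoidal AUC_0→18:
  [0→0.5]: (17.85+15.85)/2 × 0.5 = 8.425
  [0.5→2.5]: (15.85+9.85)/2 × 2 = 25.7
  [2.5→8.5]: (9.85+2.36)/2 × 6 = 36.63
  [8.5→10.5]: (2.36+1.47)/2 × 2 = 3.83
  [10.5→11.5]: (1.47+1.16)/2 × 1 = 1.315
  [11.5→17.5]: (1.16+0.28)/2 × 6 = 4.32
  [17.5→18]: (0.28+0.25)/2 × 0.5 = 0.1325
  Sum = 80.3525 mcg/mL·h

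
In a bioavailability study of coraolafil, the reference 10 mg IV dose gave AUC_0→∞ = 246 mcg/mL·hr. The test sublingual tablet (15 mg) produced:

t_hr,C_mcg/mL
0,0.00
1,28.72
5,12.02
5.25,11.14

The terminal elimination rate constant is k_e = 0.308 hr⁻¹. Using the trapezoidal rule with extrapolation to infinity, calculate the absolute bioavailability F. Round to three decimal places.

Trapezoidal AUC_0→5.25 (sublingual tablet):
  [0→1]: (0.00+28.72)/2 × 1 = 14.36
  [1→5]: (28.72+12.02)/2 × 4 = 81.48
  [5→5.25]: (12.02+11.14)/2 × 0.25 = 2.895
  Sum = 98.735 mcg/mL·hr
Tail: C_last/k_e = 11.14/0.308 = 36.169
AUC_0→∞ (sublingual tablet) = 98.735 + 36.169 = 134.904 mcg/mL·hr
F = (AUC_ev/D_ev)/(AUC_iv/D_iv) = (134.904/15)/(246/10) = 8.9936/24.6 = 0.3656

F = 0.366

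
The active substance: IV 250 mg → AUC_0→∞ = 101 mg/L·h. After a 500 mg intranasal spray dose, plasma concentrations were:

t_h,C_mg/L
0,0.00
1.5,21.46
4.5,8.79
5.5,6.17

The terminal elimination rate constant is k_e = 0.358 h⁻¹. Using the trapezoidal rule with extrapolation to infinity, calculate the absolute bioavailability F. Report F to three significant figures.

F = 0.427

Trapezoidal AUC_0→5.5 (intranasal spray):
  [0→1.5]: (0.00+21.46)/2 × 1.5 = 16.095
  [1.5→4.5]: (21.46+8.79)/2 × 3 = 45.375
  [4.5→5.5]: (8.79+6.17)/2 × 1 = 7.48
  Sum = 68.95 mg/L·h
Tail: C_last/k_e = 6.17/0.358 = 17.235
AUC_0→∞ (intranasal spray) = 68.95 + 17.235 = 86.185 mg/L·h
F = (AUC_ev/D_ev)/(AUC_iv/D_iv) = (86.185/500)/(101/250) = 0.17237/0.404 = 0.4267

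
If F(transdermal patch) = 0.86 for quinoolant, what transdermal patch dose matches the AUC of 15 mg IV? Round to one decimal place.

For equal systemic exposure: F × D_ev = D_iv
D_ev = D_iv / F = 15 / 0.86 = 17.4419 mg

D_transdermal = 17.4 mg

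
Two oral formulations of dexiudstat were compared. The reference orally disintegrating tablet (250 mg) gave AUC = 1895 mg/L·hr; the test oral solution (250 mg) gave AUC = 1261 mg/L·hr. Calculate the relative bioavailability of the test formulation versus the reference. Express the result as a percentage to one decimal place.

F_rel = (AUC_test/D_test) / (AUC_ref/D_ref)
      = (1261/250) / (1895/250)
      = 5.044 / 7.58 = 0.6654 = 66.54%

F_rel = 66.5%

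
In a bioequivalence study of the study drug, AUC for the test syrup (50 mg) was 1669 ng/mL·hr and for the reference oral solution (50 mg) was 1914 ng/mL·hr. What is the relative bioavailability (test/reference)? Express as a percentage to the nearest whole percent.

F_rel = 87%

F_rel = (AUC_test/D_test) / (AUC_ref/D_ref)
      = (1669/50) / (1914/50)
      = 33.38 / 38.28 = 0.8720 = 87.20%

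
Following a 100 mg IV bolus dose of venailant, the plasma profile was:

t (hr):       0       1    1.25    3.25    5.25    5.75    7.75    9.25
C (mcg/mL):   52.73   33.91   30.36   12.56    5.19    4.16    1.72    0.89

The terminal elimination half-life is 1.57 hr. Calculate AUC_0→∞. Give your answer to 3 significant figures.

AUC = 124 mcg/mL·hr

Trapezoidal AUC_0→9.25:
  [0→1]: (52.73+33.91)/2 × 1 = 43.32
  [1→1.25]: (33.91+30.36)/2 × 0.25 = 8.03375
  [1.25→3.25]: (30.36+12.56)/2 × 2 = 42.92
  [3.25→5.25]: (12.56+5.19)/2 × 2 = 17.75
  [5.25→5.75]: (5.19+4.16)/2 × 0.5 = 2.3375
  [5.75→7.75]: (4.16+1.72)/2 × 2 = 5.88
  [7.75→9.25]: (1.72+0.89)/2 × 1.5 = 1.9575
  Sum = 122.19875 mcg/mL·hr
k_e = ln2 / t½ = 0.693147 / 1.57 = 0.4415 hr^-1
Extrapolated tail: C_last / k_e = 0.89 / 0.4415 = 2.016
AUC_0→∞ = 122.19875 + 2.016 = 124.21475 mcg/mL·hr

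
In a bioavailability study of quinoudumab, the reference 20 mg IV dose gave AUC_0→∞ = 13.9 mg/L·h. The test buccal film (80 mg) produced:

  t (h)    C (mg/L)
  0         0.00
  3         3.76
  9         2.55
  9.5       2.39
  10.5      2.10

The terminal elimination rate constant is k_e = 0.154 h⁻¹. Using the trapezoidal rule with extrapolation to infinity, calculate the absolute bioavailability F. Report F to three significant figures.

Trapezoidal AUC_0→10.5 (buccal film):
  [0→3]: (0.00+3.76)/2 × 3 = 5.64
  [3→9]: (3.76+2.55)/2 × 6 = 18.93
  [9→9.5]: (2.55+2.39)/2 × 0.5 = 1.235
  [9.5→10.5]: (2.39+2.10)/2 × 1 = 2.245
  Sum = 28.05 mg/L·h
Tail: C_last/k_e = 2.10/0.154 = 13.636
AUC_0→∞ (buccal film) = 28.05 + 13.636 = 41.686 mg/L·h
F = (AUC_ev/D_ev)/(AUC_iv/D_iv) = (41.686/80)/(13.9/20) = 0.521075/0.695 = 0.7497

F = 0.750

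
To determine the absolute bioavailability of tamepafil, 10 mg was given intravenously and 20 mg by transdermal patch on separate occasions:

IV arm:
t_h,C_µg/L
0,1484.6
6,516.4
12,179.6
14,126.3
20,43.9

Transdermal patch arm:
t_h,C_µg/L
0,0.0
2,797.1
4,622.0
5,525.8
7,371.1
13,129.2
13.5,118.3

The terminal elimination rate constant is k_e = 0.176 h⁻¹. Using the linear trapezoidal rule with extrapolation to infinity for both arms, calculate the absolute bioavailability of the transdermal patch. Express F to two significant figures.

Trapezoidal AUC_0→20 (IV):
  [0→6]: (1484.6+516.4)/2 × 6 = 6003.0
  [6→12]: (516.4+179.6)/2 × 6 = 2088.0
  [12→14]: (179.6+126.3)/2 × 2 = 305.9
  [14→20]: (126.3+43.9)/2 × 6 = 510.6
  Sum = 8907.5 µg/L·h
IV tail: 43.9/0.176 = 249.432; AUC_iv,0→∞ = 8907.5 + 249.432 = 9156.932 µg/L·h
Trapezoidal AUC_0→13.5 (transdermal patch):
  [0→2]: (0.0+797.1)/2 × 2 = 797.1
  [2→4]: (797.1+622.0)/2 × 2 = 1419.1
  [4→5]: (622.0+525.8)/2 × 1 = 573.9
  [5→7]: (525.8+371.1)/2 × 2 = 896.9
  [7→13]: (371.1+129.2)/2 × 6 = 1500.9
  [13→13.5]: (129.2+118.3)/2 × 0.5 = 61.875
  Sum = 5249.775 µg/L·h
transdermal patch tail: 118.3/0.176 = 672.159; AUC_ev,0→∞ = 5249.775 + 672.159 = 5921.934 µg/L·h
F = (AUC_ev/D_ev)/(AUC_iv/D_iv) = (5921.934/20)/(9156.932/10) = 296.0967/915.6932 = 0.3234

F = 0.32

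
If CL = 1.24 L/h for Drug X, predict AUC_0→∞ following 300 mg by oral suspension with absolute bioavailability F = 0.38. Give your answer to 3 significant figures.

AUC = 91.9 mg/L·h

AUC_0→∞ = F × Dose / CL
        = 0.38 × 300 / 1.24 = 91.9355 mg/L·h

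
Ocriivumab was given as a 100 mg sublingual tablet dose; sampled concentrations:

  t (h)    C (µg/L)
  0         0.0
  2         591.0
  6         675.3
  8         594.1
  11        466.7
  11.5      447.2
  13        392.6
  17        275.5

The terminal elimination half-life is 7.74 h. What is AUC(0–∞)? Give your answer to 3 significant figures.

AUC = 11300 µg/L·h

Trapezoidal AUC_0→17:
  [0→2]: (0.0+591.0)/2 × 2 = 591.0
  [2→6]: (591.0+675.3)/2 × 4 = 2532.6
  [6→8]: (675.3+594.1)/2 × 2 = 1269.4
  [8→11]: (594.1+466.7)/2 × 3 = 1591.2
  [11→11.5]: (466.7+447.2)/2 × 0.5 = 228.475
  [11.5→13]: (447.2+392.6)/2 × 1.5 = 629.85
  [13→17]: (392.6+275.5)/2 × 4 = 1336.2
  Sum = 8178.725 µg/L·h
k_e = ln2 / t½ = 0.693147 / 7.74 = 0.0896 h^-1
Extrapolated tail: C_last / k_e = 275.5 / 0.0896 = 3074.777
AUC_0→∞ = 8178.725 + 3074.777 = 11253.502 µg/L·h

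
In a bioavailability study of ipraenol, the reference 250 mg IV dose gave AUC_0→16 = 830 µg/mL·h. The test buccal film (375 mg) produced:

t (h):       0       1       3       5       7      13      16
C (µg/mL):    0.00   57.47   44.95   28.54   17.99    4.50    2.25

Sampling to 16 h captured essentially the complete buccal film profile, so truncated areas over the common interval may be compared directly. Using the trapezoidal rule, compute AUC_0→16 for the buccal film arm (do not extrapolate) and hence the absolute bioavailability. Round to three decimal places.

Trapezoidal AUC_0→16 (buccal film):
  [0→1]: (0.00+57.47)/2 × 1 = 28.735
  [1→3]: (57.47+44.95)/2 × 2 = 102.42
  [3→5]: (44.95+28.54)/2 × 2 = 73.49
  [5→7]: (28.54+17.99)/2 × 2 = 46.53
  [7→13]: (17.99+4.50)/2 × 6 = 67.47
  [13→16]: (4.50+2.25)/2 × 3 = 10.125
  Sum = 328.77 µg/mL·h
F = (AUC_ev/D_ev)/(AUC_iv/D_iv) = (328.77/375)/(830/250) = 0.87672/3.32 = 0.2641

F = 0.264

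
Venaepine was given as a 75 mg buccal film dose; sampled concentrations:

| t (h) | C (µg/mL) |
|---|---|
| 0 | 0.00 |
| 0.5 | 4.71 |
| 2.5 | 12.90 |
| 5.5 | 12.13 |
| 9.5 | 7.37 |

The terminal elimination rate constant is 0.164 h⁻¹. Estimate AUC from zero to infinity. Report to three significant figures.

AUC = 140 µg/mL·h

Trapezoidal AUC_0→9.5:
  [0→0.5]: (0.00+4.71)/2 × 0.5 = 1.1775
  [0.5→2.5]: (4.71+12.90)/2 × 2 = 17.61
  [2.5→5.5]: (12.90+12.13)/2 × 3 = 37.545
  [5.5→9.5]: (12.13+7.37)/2 × 4 = 39.0
  Sum = 95.3325 µg/mL·h
Extrapolated tail: C_last / k_e = 7.37 / 0.164 = 44.939
AUC_0→∞ = 95.3325 + 44.939 = 140.2715 µg/mL·h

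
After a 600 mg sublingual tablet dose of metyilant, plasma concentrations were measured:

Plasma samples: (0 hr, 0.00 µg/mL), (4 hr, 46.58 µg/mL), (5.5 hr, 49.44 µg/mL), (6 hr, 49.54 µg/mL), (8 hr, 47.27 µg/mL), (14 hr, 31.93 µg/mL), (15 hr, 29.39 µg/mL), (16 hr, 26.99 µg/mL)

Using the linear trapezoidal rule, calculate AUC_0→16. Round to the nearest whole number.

Trapezoidal AUC_0→16:
  [0→4]: (0.00+46.58)/2 × 4 = 93.16
  [4→5.5]: (46.58+49.44)/2 × 1.5 = 72.015
  [5.5→6]: (49.44+49.54)/2 × 0.5 = 24.745
  [6→8]: (49.54+47.27)/2 × 2 = 96.81
  [8→14]: (47.27+31.93)/2 × 6 = 237.6
  [14→15]: (31.93+29.39)/2 × 1 = 30.66
  [15→16]: (29.39+26.99)/2 × 1 = 28.19
  Sum = 583.18 µg/mL·hr

AUC = 583 µg/mL·hr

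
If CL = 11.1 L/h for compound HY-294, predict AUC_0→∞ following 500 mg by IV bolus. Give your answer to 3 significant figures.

AUC_0→∞ = Dose_iv / CL
        = 500 / 11.1 = 45.045 mg/L·h

AUC = 45.0 mg/L·h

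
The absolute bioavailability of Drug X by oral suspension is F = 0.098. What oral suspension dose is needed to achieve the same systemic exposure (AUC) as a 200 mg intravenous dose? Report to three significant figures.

For equal systemic exposure: F × D_ev = D_iv
D_ev = D_iv / F = 200 / 0.098 = 2040.82 mg

D_oral = 2040 mg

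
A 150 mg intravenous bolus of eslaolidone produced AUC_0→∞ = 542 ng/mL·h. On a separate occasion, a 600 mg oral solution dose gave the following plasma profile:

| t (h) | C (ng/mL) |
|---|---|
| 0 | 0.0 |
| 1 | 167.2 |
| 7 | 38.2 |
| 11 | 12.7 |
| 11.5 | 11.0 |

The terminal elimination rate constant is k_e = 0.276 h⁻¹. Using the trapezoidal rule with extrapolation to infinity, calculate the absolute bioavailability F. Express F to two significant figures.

F = 0.39

Trapezoidal AUC_0→11.5 (oral solution):
  [0→1]: (0.0+167.2)/2 × 1 = 83.6
  [1→7]: (167.2+38.2)/2 × 6 = 616.2
  [7→11]: (38.2+12.7)/2 × 4 = 101.8
  [11→11.5]: (12.7+11.0)/2 × 0.5 = 5.925
  Sum = 807.525 ng/mL·h
Tail: C_last/k_e = 11.0/0.276 = 39.855
AUC_0→∞ (oral solution) = 807.525 + 39.855 = 847.38 ng/mL·h
F = (AUC_ev/D_ev)/(AUC_iv/D_iv) = (847.38/600)/(542/150) = 1.4123/3.61333 = 0.3909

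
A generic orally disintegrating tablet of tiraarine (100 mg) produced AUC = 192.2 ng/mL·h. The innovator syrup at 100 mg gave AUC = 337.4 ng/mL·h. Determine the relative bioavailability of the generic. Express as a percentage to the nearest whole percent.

F_rel = 57%

F_rel = (AUC_test/D_test) / (AUC_ref/D_ref)
      = (192.2/100) / (337.4/100)
      = 1.922 / 3.374 = 0.5697 = 56.97%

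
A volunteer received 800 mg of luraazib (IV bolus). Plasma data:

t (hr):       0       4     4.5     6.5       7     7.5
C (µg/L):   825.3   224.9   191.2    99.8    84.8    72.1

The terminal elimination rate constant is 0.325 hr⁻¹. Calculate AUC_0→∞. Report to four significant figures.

AUC = 2803 µg/L·hr

Trapezoidal AUC_0→7.5:
  [0→4]: (825.3+224.9)/2 × 4 = 2100.4
  [4→4.5]: (224.9+191.2)/2 × 0.5 = 104.025
  [4.5→6.5]: (191.2+99.8)/2 × 2 = 291.0
  [6.5→7]: (99.8+84.8)/2 × 0.5 = 46.15
  [7→7.5]: (84.8+72.1)/2 × 0.5 = 39.225
  Sum = 2580.8 µg/L·hr
Extrapolated tail: C_last / k_e = 72.1 / 0.325 = 221.846
AUC_0→∞ = 2580.8 + 221.846 = 2802.646 µg/L·hr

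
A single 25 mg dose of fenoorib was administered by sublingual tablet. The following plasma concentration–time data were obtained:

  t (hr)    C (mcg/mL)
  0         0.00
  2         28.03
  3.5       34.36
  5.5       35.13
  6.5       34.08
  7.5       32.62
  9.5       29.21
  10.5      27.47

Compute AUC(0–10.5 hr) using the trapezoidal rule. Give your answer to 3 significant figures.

Trapezoidal AUC_0→10.5:
  [0→2]: (0.00+28.03)/2 × 2 = 28.03
  [2→3.5]: (28.03+34.36)/2 × 1.5 = 46.7925
  [3.5→5.5]: (34.36+35.13)/2 × 2 = 69.49
  [5.5→6.5]: (35.13+34.08)/2 × 1 = 34.605
  [6.5→7.5]: (34.08+32.62)/2 × 1 = 33.35
  [7.5→9.5]: (32.62+29.21)/2 × 2 = 61.83
  [9.5→10.5]: (29.21+27.47)/2 × 1 = 28.34
  Sum = 302.4375 mcg/mL·hr

AUC = 302 mcg/mL·hr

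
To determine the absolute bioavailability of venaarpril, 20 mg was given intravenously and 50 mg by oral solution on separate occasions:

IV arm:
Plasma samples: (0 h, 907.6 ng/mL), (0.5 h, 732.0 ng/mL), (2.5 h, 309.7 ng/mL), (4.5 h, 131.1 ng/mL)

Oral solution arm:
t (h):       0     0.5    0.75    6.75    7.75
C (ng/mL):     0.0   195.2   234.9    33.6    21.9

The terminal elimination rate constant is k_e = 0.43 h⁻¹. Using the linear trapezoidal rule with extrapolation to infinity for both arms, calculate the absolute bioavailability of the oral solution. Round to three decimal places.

Trapezoidal AUC_0→4.5 (IV):
  [0→0.5]: (907.6+732.0)/2 × 0.5 = 409.9
  [0.5→2.5]: (732.0+309.7)/2 × 2 = 1041.7
  [2.5→4.5]: (309.7+131.1)/2 × 2 = 440.8
  Sum = 1892.4 ng/mL·h
IV tail: 131.1/0.43 = 304.884; AUC_iv,0→∞ = 1892.4 + 304.884 = 2197.284 ng/mL·h
Trapezoidal AUC_0→7.75 (oral solution):
  [0→0.5]: (0.0+195.2)/2 × 0.5 = 48.8
  [0.5→0.75]: (195.2+234.9)/2 × 0.25 = 53.7625
  [0.75→6.75]: (234.9+33.6)/2 × 6 = 805.5
  [6.75→7.75]: (33.6+21.9)/2 × 1 = 27.75
  Sum = 935.8125 ng/mL·h
oral solution tail: 21.9/0.43 = 50.930; AUC_ev,0→∞ = 935.8125 + 50.930 = 986.7425 ng/mL·h
F = (AUC_ev/D_ev)/(AUC_iv/D_iv) = (986.7425/50)/(2197.284/20) = 19.73485/109.8642 = 0.1796

F = 0.180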